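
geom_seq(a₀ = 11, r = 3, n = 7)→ [11, 33, 99, 297, 891, 2673, 8019]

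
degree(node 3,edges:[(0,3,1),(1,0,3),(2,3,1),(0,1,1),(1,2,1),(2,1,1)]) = 2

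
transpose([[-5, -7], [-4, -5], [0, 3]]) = [[-5, -4, 0], [-7, -5, 3]]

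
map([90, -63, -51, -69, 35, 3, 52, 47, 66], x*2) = [180, -126, -102, -138, 70, 6, 104, 94, 132]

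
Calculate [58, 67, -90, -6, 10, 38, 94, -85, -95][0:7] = [58, 67, -90, -6, 10, 38, 94]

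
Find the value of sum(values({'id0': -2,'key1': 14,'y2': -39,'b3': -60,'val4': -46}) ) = (-2) + 14 + (-39) + (-60) + (-46)
= -133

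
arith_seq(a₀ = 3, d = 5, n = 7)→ [3, 8, 13, 18, 23, 28, 33]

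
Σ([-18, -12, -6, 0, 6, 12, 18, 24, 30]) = (-18) + (-12) + (-6) + 0 + 6 + 12 + 18 + 24 + 30
= 54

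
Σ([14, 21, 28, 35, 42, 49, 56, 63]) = 14 + 21 + 28 + 35 + 42 + 49 + 56 + 63
= 308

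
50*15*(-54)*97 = -3928500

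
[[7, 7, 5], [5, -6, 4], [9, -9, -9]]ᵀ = [[7, 5, 9], [7, -6, -9], [5, 4, -9]]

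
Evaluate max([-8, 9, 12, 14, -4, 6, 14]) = 14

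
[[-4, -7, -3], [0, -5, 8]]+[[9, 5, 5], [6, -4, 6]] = [[5, -2, 2], [6, -9, 14]]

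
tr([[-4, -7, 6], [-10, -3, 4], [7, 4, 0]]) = -7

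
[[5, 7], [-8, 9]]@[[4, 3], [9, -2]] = C[0][0] = (5)*(4) + (7)*(9) = 83
C[0][1] = (5)*(3) + (7)*(-2) = 1
C[1][0] = (-8)*(4) + (9)*(9) = 49
C[1][1] = (-8)*(3) + (9)*(-2) = -42
= [[83, 1], [49, -42]]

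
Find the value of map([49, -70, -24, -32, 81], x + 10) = [59, -60, -14, -22, 91]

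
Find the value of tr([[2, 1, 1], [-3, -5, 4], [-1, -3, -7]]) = diagonal: 2 + (-5) + (-7)
= -10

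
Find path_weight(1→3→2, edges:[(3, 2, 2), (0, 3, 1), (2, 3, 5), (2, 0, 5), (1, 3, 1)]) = w(1→3)=1 + w(3→2)=2
= 3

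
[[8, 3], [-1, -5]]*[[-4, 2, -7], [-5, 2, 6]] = [[-47, 22, -38], [29, -12, -23]]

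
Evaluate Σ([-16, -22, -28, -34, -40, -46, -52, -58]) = -296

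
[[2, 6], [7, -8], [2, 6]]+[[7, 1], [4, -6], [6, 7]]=[[9, 7], [11, -14], [8, 13]]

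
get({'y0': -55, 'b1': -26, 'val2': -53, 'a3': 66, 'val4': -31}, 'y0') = -55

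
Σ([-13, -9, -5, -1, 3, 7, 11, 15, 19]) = (-13) + (-9) + (-5) + (-1) + 3 + 7 + 11 + 15 + 19
= 27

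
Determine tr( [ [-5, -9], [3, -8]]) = -13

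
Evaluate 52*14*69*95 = 4772040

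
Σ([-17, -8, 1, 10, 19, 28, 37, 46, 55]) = (-17) + (-8) + 1 + 10 + 19 + 28 + 37 + 46 + 55
= 171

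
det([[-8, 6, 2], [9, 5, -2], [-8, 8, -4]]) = (1)*(-8)*det([[5, -2], [8, -4]]) + (-1)*(6)*det([[9, -2], [-8, -4]]) + (1)*(2)*det([[9, 5], [-8, 8]])
= 32 + 312 + 224
= 568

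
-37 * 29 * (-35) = 37555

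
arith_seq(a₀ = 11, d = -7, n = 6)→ a_0 = 11 + 0*-7 = 11
a_1 = 11 + 1*-7 = 4
a_2 = 11 + 2*-7 = -3
...
= [11, 4, -3, -10, -17, -24]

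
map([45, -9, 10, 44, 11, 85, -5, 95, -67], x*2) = 45*2=90, -9*2=-18, 10*2=20, 44*2=88, 11*2=22, 85*2=170, -5*2=-10, 95*2=190, -67*2=-134
= [90, -18, 20, 88, 22, 170, -10, 190, -134]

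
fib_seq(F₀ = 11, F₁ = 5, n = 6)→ [11, 5, 16, 21, 37, 58]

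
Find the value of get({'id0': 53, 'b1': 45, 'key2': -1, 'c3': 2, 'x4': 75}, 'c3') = 2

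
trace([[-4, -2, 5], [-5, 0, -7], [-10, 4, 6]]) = diagonal: (-4) + 0 + 6
= 2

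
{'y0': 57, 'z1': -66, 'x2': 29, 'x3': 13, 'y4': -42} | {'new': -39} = {'y0': 57, 'z1': -66, 'x2': 29, 'x3': 13, 'y4': -42, 'new': -39}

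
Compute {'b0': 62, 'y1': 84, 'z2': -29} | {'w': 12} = {'b0': 62, 'y1': 84, 'z2': -29, 'w': 12}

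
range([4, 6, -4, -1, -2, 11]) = 15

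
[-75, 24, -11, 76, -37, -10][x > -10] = keep x where x > -10: -75✗, 24✓, -11✗, 76✓, -37✗, -10✗
= [24, 76]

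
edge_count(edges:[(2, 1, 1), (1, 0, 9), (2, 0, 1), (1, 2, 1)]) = 4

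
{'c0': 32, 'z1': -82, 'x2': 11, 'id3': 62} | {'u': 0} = {'c0': 32, 'z1': -82, 'x2': 11, 'id3': 62, 'u': 0}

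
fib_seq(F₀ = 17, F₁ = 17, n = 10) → [17, 17, 34, 51, 85, 136, 221, 357, 578, 935]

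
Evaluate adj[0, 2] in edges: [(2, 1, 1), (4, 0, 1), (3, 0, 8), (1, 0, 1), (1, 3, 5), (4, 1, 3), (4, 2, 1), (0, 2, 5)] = 5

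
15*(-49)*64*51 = -2399040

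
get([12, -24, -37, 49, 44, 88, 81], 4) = 44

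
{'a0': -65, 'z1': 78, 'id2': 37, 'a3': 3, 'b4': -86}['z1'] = 78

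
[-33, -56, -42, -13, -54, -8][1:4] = [-56, -42, -13]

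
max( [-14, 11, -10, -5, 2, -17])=11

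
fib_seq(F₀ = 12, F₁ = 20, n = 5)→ F_2 = F_1 + F_0 = 32
F_3 = F_2 + F_1 = 52
F_4 = F_3 + F_2 = 84
= [12, 20, 32, 52, 84]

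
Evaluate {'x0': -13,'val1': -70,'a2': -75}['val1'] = -70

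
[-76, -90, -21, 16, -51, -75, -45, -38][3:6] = [16, -51, -75]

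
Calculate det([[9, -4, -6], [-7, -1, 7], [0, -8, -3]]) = 279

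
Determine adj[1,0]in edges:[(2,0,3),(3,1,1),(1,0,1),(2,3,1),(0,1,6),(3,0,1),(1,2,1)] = 1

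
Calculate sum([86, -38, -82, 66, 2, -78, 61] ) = 86 + (-38) + (-82) + 66 + 2 + (-78) + 61
= 17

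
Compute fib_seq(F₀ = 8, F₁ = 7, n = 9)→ [8, 7, 15, 22, 37, 59, 96, 155, 251]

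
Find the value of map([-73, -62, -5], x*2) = -73*2=-146, -62*2=-124, -5*2=-10
= [-146, -124, -10]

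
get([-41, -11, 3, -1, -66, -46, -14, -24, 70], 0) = -41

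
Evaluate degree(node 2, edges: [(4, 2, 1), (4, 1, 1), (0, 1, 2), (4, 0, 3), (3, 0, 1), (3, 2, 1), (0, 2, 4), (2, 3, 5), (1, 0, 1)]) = incident: (4,2), (3,2), (0,2), (2,3)
= 4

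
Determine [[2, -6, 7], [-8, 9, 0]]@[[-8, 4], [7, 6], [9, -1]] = C[0][0] = (2)*(-8) + (-6)*(7) + (7)*(9) = 5
C[0][1] = (2)*(4) + (-6)*(6) + (7)*(-1) = -35
C[1][0] = (-8)*(-8) + (9)*(7) + (0)*(9) = 127
C[1][1] = (-8)*(4) + (9)*(6) + (0)*(-1) = 22
= [[5, -35], [127, 22]]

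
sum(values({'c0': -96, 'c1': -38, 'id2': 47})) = -87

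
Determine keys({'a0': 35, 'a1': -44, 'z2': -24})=['a0', 'a1', 'z2']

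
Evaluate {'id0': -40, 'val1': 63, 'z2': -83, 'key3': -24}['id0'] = -40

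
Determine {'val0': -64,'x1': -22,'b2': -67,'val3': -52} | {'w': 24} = {'val0': -64, 'x1': -22, 'b2': -67, 'val3': -52, 'w': 24}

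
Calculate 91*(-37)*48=-161616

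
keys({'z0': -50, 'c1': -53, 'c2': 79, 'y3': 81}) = ['z0', 'c1', 'c2', 'y3']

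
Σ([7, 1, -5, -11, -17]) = -25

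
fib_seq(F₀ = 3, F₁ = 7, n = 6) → [3, 7, 10, 17, 27, 44]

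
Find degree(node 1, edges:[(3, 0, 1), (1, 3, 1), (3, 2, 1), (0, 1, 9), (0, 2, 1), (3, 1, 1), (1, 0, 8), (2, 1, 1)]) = 5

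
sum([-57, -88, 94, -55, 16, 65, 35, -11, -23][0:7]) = slice → [-57, -88, 94, -55, 16, 65, 35]
(-57) + (-88) + 94 + (-55) + 16 + 65 + 35
= 10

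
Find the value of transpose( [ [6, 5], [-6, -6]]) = [[6, -6], [5, -6]]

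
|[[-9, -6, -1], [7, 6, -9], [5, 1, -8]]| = 308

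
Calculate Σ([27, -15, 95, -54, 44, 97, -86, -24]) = 84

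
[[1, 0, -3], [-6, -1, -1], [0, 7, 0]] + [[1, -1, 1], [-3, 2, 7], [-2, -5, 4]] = [[2, -1, -2], [-9, 1, 6], [-2, 2, 4]]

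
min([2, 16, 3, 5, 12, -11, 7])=-11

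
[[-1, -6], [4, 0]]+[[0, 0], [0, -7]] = [[-1, -6], [4, -7]]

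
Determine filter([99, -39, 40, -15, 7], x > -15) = [99, 40, 7]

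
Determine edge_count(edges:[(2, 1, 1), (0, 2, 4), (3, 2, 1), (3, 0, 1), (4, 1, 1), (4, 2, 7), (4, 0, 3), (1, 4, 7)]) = 8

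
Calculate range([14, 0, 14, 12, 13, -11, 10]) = 25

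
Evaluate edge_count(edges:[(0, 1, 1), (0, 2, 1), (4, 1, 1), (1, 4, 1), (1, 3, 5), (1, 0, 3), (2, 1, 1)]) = 7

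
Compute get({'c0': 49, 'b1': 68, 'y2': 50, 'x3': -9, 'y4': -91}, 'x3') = -9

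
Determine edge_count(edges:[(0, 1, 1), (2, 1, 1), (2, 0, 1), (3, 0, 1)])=4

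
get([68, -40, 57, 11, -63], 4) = -63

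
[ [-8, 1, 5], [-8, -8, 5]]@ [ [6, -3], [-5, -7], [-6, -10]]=C[0][0] = (-8)*(6) + (1)*(-5) + (5)*(-6) = -83
C[0][1] = (-8)*(-3) + (1)*(-7) + (5)*(-10) = -33
C[1][0] = (-8)*(6) + (-8)*(-5) + (5)*(-6) = -38
C[1][1] = (-8)*(-3) + (-8)*(-7) + (5)*(-10) = 30
= [[-83, -33], [-38, 30]]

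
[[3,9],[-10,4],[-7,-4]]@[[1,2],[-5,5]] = [[-42, 51], [-30, 0], [13, -34]]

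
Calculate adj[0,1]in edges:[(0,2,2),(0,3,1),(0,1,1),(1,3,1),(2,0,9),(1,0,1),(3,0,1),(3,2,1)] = 1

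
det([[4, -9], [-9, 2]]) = (4)*(2) - (-9)*(-9)
= -73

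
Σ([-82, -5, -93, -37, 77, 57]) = (-82) + (-5) + (-93) + (-37) + 77 + 57
= -83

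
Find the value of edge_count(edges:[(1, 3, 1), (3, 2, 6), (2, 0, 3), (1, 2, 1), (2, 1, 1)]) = 5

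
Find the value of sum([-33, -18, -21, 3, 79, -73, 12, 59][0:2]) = slice → [-33, -18]
(-33) + (-18)
= -51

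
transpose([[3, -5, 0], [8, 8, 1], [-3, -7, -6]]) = [[3, 8, -3], [-5, 8, -7], [0, 1, -6]]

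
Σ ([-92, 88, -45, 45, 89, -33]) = 52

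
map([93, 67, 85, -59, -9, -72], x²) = [8649, 4489, 7225, 3481, 81, 5184]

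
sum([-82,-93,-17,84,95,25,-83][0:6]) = 12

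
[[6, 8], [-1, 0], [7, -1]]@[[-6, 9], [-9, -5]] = [[-108, 14], [6, -9], [-33, 68]]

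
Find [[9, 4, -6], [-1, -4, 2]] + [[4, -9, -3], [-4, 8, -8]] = [[13, -5, -9], [-5, 4, -6]]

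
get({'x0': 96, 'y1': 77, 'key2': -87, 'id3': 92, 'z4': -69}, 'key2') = -87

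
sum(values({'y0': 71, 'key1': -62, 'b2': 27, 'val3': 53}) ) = 89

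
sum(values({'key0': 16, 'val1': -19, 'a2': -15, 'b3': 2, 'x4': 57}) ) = 41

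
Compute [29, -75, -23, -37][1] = -75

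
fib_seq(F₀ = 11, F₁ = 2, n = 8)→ F_2 = F_1 + F_0 = 13
F_3 = F_2 + F_1 = 15
F_4 = F_3 + F_2 = 28
...
= [11, 2, 13, 15, 28, 43, 71, 114]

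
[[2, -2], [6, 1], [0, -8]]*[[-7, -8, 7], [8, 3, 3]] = [[-30, -22, 8], [-34, -45, 45], [-64, -24, -24]]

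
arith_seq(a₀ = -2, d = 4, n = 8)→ a_0 = -2 + 0*4 = -2
a_1 = -2 + 1*4 = 2
a_2 = -2 + 2*4 = 6
...
= [-2, 2, 6, 10, 14, 18, 22, 26]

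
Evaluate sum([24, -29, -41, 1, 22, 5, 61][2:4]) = slice → [-41, 1]
(-41) + 1
= -40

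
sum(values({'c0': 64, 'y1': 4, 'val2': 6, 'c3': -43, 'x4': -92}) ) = 64 + 4 + 6 + (-43) + (-92)
= -61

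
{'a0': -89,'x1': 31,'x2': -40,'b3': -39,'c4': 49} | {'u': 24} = {'a0': -89, 'x1': 31, 'x2': -40, 'b3': -39, 'c4': 49, 'u': 24}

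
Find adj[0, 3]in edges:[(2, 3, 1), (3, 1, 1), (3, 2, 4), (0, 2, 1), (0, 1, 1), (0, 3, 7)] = 7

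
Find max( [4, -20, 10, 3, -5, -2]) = 10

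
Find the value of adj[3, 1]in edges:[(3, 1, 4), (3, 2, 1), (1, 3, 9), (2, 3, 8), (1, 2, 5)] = 4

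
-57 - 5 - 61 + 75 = -48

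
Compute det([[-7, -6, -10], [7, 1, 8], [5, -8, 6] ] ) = 132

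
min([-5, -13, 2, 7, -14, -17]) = -17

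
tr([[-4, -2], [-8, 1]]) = -3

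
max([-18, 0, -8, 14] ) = 14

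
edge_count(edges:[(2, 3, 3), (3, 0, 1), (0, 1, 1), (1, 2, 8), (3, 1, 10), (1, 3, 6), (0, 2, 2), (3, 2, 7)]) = 8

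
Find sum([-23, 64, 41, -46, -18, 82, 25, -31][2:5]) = -23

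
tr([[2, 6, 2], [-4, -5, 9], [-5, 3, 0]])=diagonal: 2 + (-5) + 0
= -3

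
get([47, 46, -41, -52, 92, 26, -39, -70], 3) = -52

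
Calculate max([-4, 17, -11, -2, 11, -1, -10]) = 17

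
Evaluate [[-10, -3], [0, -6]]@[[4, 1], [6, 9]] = C[0][0] = (-10)*(4) + (-3)*(6) = -58
C[0][1] = (-10)*(1) + (-3)*(9) = -37
C[1][0] = (0)*(4) + (-6)*(6) = -36
C[1][1] = (0)*(1) + (-6)*(9) = -54
= [[-58, -37], [-36, -54]]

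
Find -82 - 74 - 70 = -226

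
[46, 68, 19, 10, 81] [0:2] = [46, 68]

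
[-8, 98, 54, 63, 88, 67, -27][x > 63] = [98, 88, 67]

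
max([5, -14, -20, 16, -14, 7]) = 16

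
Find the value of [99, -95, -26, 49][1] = -95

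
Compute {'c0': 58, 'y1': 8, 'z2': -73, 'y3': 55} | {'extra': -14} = {'c0': 58, 'y1': 8, 'z2': -73, 'y3': 55, 'extra': -14}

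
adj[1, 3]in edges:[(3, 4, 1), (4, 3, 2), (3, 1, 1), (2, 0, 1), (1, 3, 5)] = 5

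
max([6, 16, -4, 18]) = 18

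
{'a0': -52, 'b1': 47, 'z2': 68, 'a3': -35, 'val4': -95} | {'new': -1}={'a0': -52, 'b1': 47, 'z2': 68, 'a3': -35, 'val4': -95, 'new': -1}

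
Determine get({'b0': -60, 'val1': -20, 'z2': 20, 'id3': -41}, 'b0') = -60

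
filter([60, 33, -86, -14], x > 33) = keep x where x > 33: 60✓, 33✗, -86✗, -14✗
= [60]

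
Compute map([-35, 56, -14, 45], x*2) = -35*2=-70, 56*2=112, -14*2=-28, 45*2=90
= [-70, 112, -28, 90]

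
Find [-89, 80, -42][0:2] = [-89, 80]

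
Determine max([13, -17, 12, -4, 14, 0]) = 14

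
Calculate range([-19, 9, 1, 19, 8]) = 38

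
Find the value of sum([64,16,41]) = 64 + 16 + 41
= 121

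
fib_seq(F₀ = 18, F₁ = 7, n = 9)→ F_2 = F_1 + F_0 = 25
F_3 = F_2 + F_1 = 32
F_4 = F_3 + F_2 = 57
...
= [18, 7, 25, 32, 57, 89, 146, 235, 381]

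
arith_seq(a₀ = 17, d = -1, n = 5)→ [17, 16, 15, 14, 13]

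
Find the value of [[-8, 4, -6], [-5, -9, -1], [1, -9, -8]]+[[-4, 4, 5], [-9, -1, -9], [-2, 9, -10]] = [[-12, 8, -1], [-14, -10, -10], [-1, 0, -18]]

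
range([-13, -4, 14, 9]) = 27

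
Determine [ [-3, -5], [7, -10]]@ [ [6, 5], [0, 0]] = C[0][0] = (-3)*(6) + (-5)*(0) = -18
C[0][1] = (-3)*(5) + (-5)*(0) = -15
C[1][0] = (7)*(6) + (-10)*(0) = 42
C[1][1] = (7)*(5) + (-10)*(0) = 35
= [[-18, -15], [42, 35]]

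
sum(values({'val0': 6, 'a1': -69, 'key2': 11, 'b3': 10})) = 6 + (-69) + 11 + 10
= -42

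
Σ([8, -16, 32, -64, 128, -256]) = 8 + -16 + 32 + -64 + 128 + -256
= -168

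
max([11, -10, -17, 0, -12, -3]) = 11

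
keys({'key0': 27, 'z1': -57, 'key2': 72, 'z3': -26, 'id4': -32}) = ['key0', 'z1', 'key2', 'z3', 'id4']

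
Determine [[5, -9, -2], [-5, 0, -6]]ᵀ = [[5, -5], [-9, 0], [-2, -6]]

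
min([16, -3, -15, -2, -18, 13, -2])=-18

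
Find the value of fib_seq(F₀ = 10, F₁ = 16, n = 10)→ F_2 = F_1 + F_0 = 26
F_3 = F_2 + F_1 = 42
F_4 = F_3 + F_2 = 68
...
= [10, 16, 26, 42, 68, 110, 178, 288, 466, 754]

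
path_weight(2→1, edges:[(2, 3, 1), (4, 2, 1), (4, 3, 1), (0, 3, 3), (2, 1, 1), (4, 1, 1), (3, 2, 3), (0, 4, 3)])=1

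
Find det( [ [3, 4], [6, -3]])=(3)*(-3) - (4)*(6)
= -33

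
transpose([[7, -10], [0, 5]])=[[7, 0], [-10, 5]]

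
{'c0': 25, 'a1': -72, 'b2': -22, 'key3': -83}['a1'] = -72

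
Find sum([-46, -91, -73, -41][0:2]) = -137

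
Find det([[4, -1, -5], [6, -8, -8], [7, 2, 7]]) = (1)*(4)*det([[-8, -8], [2, 7]]) + (-1)*(-1)*det([[6, -8], [7, 7]]) + (1)*(-5)*det([[6, -8], [7, 2]])
= -160 + 98 + -340
= -402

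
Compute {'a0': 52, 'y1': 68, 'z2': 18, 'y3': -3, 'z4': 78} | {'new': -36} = {'a0': 52, 'y1': 68, 'z2': 18, 'y3': -3, 'z4': 78, 'new': -36}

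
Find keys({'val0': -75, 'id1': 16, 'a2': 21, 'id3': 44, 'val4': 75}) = ['val0', 'id1', 'a2', 'id3', 'val4']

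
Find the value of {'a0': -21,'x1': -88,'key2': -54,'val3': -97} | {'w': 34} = {'a0': -21, 'x1': -88, 'key2': -54, 'val3': -97, 'w': 34}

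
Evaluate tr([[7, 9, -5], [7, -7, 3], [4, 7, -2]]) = diagonal: 7 + (-7) + (-2)
= -2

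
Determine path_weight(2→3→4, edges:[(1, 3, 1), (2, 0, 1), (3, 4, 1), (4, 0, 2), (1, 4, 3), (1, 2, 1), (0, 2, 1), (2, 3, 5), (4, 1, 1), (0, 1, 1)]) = w(2→3)=5 + w(3→4)=1
= 6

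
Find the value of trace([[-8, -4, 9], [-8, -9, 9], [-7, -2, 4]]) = -13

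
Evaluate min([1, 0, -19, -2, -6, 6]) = -19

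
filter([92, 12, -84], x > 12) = keep x where x > 12: 92✓, 12✗, -84✗
= [92]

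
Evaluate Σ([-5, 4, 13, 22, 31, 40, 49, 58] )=212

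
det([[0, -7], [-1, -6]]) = -7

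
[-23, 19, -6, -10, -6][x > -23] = [19, -6, -10, -6]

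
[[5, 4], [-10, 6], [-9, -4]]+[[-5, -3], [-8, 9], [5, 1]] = [[0, 1], [-18, 15], [-4, -3]]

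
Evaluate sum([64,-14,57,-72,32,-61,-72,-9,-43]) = 64 + (-14) + 57 + (-72) + 32 + (-61) + (-72) + (-9) + (-43)
= -118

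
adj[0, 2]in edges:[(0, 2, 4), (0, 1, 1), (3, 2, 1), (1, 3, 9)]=4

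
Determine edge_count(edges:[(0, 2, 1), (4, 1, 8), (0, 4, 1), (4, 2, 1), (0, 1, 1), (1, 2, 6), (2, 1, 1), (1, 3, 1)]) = 8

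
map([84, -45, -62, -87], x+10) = 84+10=94, -45+10=-35, -62+10=-52, -87+10=-77
= [94, -35, -52, -77]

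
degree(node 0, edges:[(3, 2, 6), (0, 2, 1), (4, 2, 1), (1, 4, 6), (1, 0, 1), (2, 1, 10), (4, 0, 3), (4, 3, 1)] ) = 3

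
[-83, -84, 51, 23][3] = 23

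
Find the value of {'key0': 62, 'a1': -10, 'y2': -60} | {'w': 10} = {'key0': 62, 'a1': -10, 'y2': -60, 'w': 10}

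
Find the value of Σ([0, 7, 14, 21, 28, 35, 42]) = 0 + 7 + 14 + 21 + 28 + 35 + 42
= 147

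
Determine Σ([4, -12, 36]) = 28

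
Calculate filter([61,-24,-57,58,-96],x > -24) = [61, 58]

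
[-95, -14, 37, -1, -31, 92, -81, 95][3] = -1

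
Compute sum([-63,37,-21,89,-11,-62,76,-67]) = (-63) + 37 + (-21) + 89 + (-11) + (-62) + 76 + (-67)
= -22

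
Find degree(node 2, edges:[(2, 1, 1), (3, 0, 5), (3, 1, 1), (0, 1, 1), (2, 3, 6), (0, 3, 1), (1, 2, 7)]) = incident: (2,1), (2,3), (1,2)
= 3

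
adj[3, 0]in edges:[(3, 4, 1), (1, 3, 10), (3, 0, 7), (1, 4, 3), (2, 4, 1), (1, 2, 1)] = 7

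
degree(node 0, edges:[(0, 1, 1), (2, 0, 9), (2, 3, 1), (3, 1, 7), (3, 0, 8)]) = incident: (0,1), (2,0), (3,0)
= 3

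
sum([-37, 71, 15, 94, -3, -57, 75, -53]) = (-37) + 71 + 15 + 94 + (-3) + (-57) + 75 + (-53)
= 105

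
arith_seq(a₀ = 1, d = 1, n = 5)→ a_0 = 1 + 0*1 = 1
a_1 = 1 + 1*1 = 2
a_2 = 1 + 2*1 = 3
...
= [1, 2, 3, 4, 5]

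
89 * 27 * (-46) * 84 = -9285192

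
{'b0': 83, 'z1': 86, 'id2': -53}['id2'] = -53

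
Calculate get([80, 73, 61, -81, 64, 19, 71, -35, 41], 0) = 80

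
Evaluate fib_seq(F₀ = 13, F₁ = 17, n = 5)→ F_2 = F_1 + F_0 = 30
F_3 = F_2 + F_1 = 47
F_4 = F_3 + F_2 = 77
= [13, 17, 30, 47, 77]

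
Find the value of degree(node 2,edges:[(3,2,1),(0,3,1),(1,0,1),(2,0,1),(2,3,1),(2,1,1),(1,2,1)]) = incident: (3,2), (2,0), (2,3), (2,1), (1,2)
= 5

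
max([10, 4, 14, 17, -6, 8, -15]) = 17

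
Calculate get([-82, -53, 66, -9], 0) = -82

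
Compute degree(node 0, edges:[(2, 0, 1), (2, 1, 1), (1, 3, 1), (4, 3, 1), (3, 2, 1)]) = incident: (2,0)
= 1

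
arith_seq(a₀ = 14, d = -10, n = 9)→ a_0 = 14 + 0*-10 = 14
a_1 = 14 + 1*-10 = 4
a_2 = 14 + 2*-10 = -6
...
= [14, 4, -6, -16, -26, -36, -46, -56, -66]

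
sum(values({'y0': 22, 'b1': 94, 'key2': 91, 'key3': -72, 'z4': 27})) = 22 + 94 + 91 + (-72) + 27
= 162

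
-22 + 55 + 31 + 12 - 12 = 64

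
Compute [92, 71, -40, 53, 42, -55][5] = -55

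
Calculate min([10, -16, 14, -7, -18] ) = -18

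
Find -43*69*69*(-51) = 10440873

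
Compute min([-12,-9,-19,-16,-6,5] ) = -19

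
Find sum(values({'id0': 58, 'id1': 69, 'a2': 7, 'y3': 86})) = 58 + 69 + 7 + 86
= 220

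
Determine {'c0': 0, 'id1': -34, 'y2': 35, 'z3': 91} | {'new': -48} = {'c0': 0, 'id1': -34, 'y2': 35, 'z3': 91, 'new': -48}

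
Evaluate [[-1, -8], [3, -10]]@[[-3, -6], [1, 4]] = C[0][0] = (-1)*(-3) + (-8)*(1) = -5
C[0][1] = (-1)*(-6) + (-8)*(4) = -26
C[1][0] = (3)*(-3) + (-10)*(1) = -19
C[1][1] = (3)*(-6) + (-10)*(4) = -58
= [[-5, -26], [-19, -58]]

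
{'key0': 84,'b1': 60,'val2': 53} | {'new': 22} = {'key0': 84, 'b1': 60, 'val2': 53, 'new': 22}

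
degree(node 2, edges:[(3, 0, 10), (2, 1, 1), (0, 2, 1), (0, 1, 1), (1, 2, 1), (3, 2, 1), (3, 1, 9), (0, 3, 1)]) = 4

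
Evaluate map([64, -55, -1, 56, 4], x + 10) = 64+10=74, -55+10=-45, -1+10=9, 56+10=66, 4+10=14
= [74, -45, 9, 66, 14]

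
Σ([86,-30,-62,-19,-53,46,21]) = 86 + (-30) + (-62) + (-19) + (-53) + 46 + 21
= -11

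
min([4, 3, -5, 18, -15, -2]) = -15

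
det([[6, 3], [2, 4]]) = (6)*(4) - (3)*(2)
= 18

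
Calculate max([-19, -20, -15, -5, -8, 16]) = 16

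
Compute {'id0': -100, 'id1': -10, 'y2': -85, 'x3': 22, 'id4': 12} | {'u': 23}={'id0': -100, 'id1': -10, 'y2': -85, 'x3': 22, 'id4': 12, 'u': 23}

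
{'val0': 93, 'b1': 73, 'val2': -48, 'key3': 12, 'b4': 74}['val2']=-48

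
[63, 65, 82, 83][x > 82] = [83]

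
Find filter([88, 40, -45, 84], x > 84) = [88]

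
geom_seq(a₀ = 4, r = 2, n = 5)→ a_0 = 4*2^0 = 4
a_1 = 4*2^1 = 8
a_2 = 4*2^2 = 16
...
= [4, 8, 16, 32, 64]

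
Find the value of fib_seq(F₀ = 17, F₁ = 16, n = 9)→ F_2 = F_1 + F_0 = 33
F_3 = F_2 + F_1 = 49
F_4 = F_3 + F_2 = 82
...
= [17, 16, 33, 49, 82, 131, 213, 344, 557]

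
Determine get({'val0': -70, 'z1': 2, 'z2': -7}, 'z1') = 2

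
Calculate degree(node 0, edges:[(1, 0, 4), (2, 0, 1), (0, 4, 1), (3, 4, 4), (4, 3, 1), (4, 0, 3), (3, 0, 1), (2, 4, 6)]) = 5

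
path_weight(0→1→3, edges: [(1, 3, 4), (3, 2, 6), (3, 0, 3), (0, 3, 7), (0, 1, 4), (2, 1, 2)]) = w(0→1)=4 + w(1→3)=4
= 8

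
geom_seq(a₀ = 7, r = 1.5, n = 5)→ [7.0, 10.5, 15.75, 23.625, 35.4375]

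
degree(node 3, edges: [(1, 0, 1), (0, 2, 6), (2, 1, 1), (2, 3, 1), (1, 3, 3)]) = incident: (2,3), (1,3)
= 2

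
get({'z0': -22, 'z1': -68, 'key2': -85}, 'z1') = -68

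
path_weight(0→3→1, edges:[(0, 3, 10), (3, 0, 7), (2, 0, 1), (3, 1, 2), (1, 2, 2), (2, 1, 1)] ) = w(0→3)=10 + w(3→1)=2
= 12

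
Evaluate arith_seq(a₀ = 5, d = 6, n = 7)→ [5, 11, 17, 23, 29, 35, 41]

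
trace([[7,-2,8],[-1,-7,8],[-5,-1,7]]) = 7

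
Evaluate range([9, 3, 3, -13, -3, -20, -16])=29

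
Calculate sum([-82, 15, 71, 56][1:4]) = slice → [15, 71, 56]
15 + 71 + 56
= 142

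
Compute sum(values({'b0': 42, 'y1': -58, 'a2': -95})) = -111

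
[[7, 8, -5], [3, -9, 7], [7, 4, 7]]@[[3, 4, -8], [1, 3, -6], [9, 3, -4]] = C[0][0] = (7)*(3) + (8)*(1) + (-5)*(9) = -16
C[0][1] = (7)*(4) + (8)*(3) + (-5)*(3) = 37
C[0][2] = (7)*(-8) + (8)*(-6) + (-5)*(-4) = -84
C[1][0] = (3)*(3) + (-9)*(1) + (7)*(9) = 63
C[1][1] = (3)*(4) + (-9)*(3) + (7)*(3) = 6
C[1][2] = (3)*(-8) + (-9)*(-6) + (7)*(-4) = 2
... (3 more cells)
= [[-16, 37, -84], [63, 6, 2], [88, 61, -108]]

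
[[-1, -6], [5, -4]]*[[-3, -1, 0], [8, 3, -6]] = [[-45, -17, 36], [-47, -17, 24]]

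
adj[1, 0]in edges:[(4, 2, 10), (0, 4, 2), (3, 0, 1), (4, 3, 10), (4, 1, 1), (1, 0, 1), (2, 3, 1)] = 1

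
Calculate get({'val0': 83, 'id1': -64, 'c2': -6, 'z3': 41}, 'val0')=83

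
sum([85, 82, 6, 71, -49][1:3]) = 88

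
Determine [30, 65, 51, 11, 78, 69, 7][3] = 11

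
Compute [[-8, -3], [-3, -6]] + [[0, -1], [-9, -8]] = [[-8, -4], [-12, -14]]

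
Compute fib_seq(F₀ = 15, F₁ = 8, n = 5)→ [15, 8, 23, 31, 54]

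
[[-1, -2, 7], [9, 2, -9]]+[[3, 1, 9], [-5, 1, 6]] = [[2, -1, 16], [4, 3, -3]]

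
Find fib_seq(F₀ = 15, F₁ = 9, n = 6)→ F_2 = F_1 + F_0 = 24
F_3 = F_2 + F_1 = 33
F_4 = F_3 + F_2 = 57
...
= [15, 9, 24, 33, 57, 90]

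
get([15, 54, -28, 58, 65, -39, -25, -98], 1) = 54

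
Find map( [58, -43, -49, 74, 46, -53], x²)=[3364, 1849, 2401, 5476, 2116, 2809]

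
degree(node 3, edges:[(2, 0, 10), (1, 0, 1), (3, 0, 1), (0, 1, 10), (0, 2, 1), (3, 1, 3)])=incident: (3,0), (3,1)
= 2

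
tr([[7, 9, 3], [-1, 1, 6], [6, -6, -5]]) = 3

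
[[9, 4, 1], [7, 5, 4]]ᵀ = [[9, 7], [4, 5], [1, 4]]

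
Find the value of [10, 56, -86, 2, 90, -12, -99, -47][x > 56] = keep x where x > 56: 10✗, 56✗, -86✗, 2✗, 90✓, -12✗, -99✗, -47✗
= [90]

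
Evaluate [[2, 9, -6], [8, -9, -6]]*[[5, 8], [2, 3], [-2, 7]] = C[0][0] = (2)*(5) + (9)*(2) + (-6)*(-2) = 40
C[0][1] = (2)*(8) + (9)*(3) + (-6)*(7) = 1
C[1][0] = (8)*(5) + (-9)*(2) + (-6)*(-2) = 34
C[1][1] = (8)*(8) + (-9)*(3) + (-6)*(7) = -5
= [[40, 1], [34, -5]]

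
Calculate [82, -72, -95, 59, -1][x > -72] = keep x where x > -72: 82✓, -72✗, -95✗, 59✓, -1✓
= [82, 59, -1]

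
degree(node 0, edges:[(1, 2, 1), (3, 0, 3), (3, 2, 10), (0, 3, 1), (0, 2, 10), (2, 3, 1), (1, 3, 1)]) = 3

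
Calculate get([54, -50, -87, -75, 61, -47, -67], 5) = -47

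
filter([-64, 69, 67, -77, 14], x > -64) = [69, 67, 14]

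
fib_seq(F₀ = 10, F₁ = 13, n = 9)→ [10, 13, 23, 36, 59, 95, 154, 249, 403]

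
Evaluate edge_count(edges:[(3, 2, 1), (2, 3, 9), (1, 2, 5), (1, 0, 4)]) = 4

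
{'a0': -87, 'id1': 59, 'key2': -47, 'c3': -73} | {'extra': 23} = {'a0': -87, 'id1': 59, 'key2': -47, 'c3': -73, 'extra': 23}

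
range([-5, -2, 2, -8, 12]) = 20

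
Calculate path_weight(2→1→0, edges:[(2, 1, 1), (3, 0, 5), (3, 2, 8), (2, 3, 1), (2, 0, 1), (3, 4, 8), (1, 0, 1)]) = 2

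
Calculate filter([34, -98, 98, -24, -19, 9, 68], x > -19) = [34, 98, 9, 68]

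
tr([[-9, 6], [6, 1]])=-8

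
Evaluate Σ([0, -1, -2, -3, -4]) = 0 + (-1) + (-2) + (-3) + (-4)
= -10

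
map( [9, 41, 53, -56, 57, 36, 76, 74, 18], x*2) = [18, 82, 106, -112, 114, 72, 152, 148, 36]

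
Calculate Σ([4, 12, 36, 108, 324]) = 4 + 12 + 36 + 108 + 324
= 484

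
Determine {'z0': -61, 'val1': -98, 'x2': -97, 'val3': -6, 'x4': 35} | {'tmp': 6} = {'z0': -61, 'val1': -98, 'x2': -97, 'val3': -6, 'x4': 35, 'tmp': 6}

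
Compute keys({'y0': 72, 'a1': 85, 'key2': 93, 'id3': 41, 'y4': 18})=['y0', 'a1', 'key2', 'id3', 'y4']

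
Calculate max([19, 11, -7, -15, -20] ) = 19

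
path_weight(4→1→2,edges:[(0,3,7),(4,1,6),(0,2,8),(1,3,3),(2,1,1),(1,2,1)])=w(4→1)=6 + w(1→2)=1
= 7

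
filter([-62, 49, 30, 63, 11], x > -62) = [49, 30, 63, 11]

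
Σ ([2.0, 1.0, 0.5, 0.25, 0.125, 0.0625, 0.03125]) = 3.96875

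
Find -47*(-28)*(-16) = -21056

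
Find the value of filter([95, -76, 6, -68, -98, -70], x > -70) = [95, 6, -68]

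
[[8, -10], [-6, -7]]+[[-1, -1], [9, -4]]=[[7, -11], [3, -11]]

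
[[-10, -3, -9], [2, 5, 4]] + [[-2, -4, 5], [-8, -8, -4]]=[[-12, -7, -4], [-6, -3, 0]]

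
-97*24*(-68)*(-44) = -6965376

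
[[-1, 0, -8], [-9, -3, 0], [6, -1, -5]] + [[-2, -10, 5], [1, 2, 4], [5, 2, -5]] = [[-3, -10, -3], [-8, -1, 4], [11, 1, -10]]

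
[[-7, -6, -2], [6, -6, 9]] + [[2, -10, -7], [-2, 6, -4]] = [[-5, -16, -9], [4, 0, 5]]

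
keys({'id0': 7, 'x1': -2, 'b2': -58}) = ['id0', 'x1', 'b2']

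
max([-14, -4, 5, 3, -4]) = 5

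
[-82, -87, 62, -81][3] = -81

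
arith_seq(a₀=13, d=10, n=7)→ a_0 = 13 + 0*10 = 13
a_1 = 13 + 1*10 = 23
a_2 = 13 + 2*10 = 33
...
= [13, 23, 33, 43, 53, 63, 73]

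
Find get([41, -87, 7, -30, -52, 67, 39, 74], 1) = -87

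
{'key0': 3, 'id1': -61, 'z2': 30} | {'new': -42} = {'key0': 3, 'id1': -61, 'z2': 30, 'new': -42}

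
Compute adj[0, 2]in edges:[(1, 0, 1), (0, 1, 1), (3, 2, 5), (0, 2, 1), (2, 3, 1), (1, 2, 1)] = 1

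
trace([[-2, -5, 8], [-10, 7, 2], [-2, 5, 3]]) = 8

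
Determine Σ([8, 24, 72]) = 104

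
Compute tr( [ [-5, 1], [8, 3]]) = -2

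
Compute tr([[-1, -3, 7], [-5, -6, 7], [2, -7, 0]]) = diagonal: (-1) + (-6) + 0
= -7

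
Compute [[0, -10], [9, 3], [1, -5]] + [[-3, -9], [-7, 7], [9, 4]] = [[-3, -19], [2, 10], [10, -1]]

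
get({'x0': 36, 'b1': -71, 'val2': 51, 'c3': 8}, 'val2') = 51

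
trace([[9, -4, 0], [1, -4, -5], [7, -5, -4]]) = 1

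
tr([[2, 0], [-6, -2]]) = 0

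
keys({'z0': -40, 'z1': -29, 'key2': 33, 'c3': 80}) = ['z0', 'z1', 'key2', 'c3']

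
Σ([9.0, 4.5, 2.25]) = 15.75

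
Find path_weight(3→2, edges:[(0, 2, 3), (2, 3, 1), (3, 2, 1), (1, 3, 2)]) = 1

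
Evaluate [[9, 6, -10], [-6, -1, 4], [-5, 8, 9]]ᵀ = [[9, -6, -5], [6, -1, 8], [-10, 4, 9]]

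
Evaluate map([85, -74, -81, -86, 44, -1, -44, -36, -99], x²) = (85)²=7225, (-74)²=5476, (-81)²=6561, (-86)²=7396, (44)²=1936, (-1)²=1, (-44)²=1936, (-36)²=1296, (-99)²=9801
= [7225, 5476, 6561, 7396, 1936, 1, 1936, 1296, 9801]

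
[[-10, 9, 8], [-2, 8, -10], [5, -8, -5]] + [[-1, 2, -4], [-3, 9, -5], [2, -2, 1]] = [[-11, 11, 4], [-5, 17, -15], [7, -10, -4]]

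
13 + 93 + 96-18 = 184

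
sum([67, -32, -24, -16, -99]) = 67 + (-32) + (-24) + (-16) + (-99)
= -104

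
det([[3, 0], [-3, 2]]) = (3)*(2) - (0)*(-3)
= 6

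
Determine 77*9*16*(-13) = -144144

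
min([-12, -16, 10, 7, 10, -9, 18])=-16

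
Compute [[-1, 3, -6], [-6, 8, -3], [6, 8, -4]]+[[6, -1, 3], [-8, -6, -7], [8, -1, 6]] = [[5, 2, -3], [-14, 2, -10], [14, 7, 2]]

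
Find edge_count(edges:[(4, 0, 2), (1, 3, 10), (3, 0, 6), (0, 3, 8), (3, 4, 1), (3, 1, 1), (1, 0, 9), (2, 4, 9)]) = 8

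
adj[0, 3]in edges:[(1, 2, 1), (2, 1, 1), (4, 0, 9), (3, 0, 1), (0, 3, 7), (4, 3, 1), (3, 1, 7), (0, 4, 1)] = 7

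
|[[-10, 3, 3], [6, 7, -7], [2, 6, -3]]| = -132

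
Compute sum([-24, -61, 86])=1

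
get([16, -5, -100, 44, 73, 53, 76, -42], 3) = 44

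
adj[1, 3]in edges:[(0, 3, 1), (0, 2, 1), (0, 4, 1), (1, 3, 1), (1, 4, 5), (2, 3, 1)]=1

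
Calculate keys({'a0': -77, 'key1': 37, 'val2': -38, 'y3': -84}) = ['a0', 'key1', 'val2', 'y3']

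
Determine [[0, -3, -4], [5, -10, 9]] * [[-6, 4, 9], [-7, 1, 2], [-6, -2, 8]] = [[45, 5, -38], [-14, -8, 97]]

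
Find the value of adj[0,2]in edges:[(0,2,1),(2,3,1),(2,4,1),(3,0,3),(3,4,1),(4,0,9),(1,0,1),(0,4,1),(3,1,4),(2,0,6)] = 1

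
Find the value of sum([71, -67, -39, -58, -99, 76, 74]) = 71 + (-67) + (-39) + (-58) + (-99) + 76 + 74
= -42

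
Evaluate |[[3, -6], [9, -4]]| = (3)*(-4) - (-6)*(9)
= 42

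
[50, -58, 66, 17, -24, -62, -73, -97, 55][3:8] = [17, -24, -62, -73, -97]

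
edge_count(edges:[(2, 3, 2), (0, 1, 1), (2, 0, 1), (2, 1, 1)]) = 4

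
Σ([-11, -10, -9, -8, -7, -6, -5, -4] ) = -60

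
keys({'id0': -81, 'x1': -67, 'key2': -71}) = ['id0', 'x1', 'key2']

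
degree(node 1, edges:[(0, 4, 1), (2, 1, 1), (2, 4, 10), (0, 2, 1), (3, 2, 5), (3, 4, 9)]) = 1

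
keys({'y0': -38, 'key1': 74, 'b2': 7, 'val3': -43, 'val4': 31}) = ['y0', 'key1', 'b2', 'val3', 'val4']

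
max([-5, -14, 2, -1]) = 2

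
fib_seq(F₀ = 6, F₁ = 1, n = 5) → F_2 = F_1 + F_0 = 7
F_3 = F_2 + F_1 = 8
F_4 = F_3 + F_2 = 15
= [6, 1, 7, 8, 15]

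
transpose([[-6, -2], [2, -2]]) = [[-6, 2], [-2, -2]]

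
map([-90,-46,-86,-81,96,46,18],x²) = (-90)²=8100, (-46)²=2116, (-86)²=7396, (-81)²=6561, (96)²=9216, (46)²=2116, (18)²=324
= [8100, 2116, 7396, 6561, 9216, 2116, 324]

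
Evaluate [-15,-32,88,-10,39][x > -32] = keep x where x > -32: -15✓, -32✗, 88✓, -10✓, 39✓
= [-15, 88, -10, 39]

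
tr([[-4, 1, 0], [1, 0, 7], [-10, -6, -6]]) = -10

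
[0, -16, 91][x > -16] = [0, 91]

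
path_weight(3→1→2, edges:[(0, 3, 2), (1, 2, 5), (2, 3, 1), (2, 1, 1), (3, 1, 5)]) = 10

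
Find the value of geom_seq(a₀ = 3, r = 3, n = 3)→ [3, 9, 27]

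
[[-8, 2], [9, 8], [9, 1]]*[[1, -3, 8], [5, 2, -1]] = C[0][0] = (-8)*(1) + (2)*(5) = 2
C[0][1] = (-8)*(-3) + (2)*(2) = 28
C[0][2] = (-8)*(8) + (2)*(-1) = -66
C[1][0] = (9)*(1) + (8)*(5) = 49
C[1][1] = (9)*(-3) + (8)*(2) = -11
C[1][2] = (9)*(8) + (8)*(-1) = 64
... (3 more cells)
= [[2, 28, -66], [49, -11, 64], [14, -25, 71]]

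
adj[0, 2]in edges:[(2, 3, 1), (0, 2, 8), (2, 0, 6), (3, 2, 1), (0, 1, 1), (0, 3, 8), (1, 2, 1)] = 8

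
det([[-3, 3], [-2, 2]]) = 0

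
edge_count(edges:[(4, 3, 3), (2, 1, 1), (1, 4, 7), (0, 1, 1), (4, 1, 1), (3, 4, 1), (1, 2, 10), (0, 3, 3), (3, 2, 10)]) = 9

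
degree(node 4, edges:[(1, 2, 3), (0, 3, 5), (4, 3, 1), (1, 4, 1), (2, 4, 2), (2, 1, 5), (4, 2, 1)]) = 4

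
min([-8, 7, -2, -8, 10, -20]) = -20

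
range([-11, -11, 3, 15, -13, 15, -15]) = 30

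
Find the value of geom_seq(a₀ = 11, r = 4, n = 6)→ [11, 44, 176, 704, 2816, 11264]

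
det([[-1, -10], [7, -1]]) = (-1)*(-1) - (-10)*(7)
= 71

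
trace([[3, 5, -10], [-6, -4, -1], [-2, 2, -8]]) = diagonal: 3 + (-4) + (-8)
= -9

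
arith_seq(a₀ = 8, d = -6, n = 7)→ [8, 2, -4, -10, -16, -22, -28]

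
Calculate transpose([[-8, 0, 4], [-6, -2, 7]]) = [[-8, -6], [0, -2], [4, 7]]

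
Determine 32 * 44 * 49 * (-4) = -275968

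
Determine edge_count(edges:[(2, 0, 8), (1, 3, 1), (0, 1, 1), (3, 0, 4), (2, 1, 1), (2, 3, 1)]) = 6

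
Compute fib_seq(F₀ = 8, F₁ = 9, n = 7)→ [8, 9, 17, 26, 43, 69, 112]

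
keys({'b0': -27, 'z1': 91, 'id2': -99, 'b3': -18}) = ['b0', 'z1', 'id2', 'b3']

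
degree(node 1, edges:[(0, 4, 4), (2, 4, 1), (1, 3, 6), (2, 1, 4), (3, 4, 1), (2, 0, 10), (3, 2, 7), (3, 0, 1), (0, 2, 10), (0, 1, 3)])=incident: (1,3), (2,1), (0,1)
= 3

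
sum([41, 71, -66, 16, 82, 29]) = 173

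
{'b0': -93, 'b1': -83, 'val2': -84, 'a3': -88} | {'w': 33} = {'b0': -93, 'b1': -83, 'val2': -84, 'a3': -88, 'w': 33}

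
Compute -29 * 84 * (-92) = 224112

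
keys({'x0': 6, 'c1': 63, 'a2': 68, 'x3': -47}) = ['x0', 'c1', 'a2', 'x3']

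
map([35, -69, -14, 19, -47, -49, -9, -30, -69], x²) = [1225, 4761, 196, 361, 2209, 2401, 81, 900, 4761]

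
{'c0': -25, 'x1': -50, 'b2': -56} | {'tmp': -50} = {'c0': -25, 'x1': -50, 'b2': -56, 'tmp': -50}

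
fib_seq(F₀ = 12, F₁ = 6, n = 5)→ F_2 = F_1 + F_0 = 18
F_3 = F_2 + F_1 = 24
F_4 = F_3 + F_2 = 42
= [12, 6, 18, 24, 42]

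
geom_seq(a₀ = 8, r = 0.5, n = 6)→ a_0 = 8*0.5^0 = 8.0
a_1 = 8*0.5^1 = 4.0
a_2 = 8*0.5^2 = 2.0
...
= [8.0, 4.0, 2.0, 1.0, 0.5, 0.25]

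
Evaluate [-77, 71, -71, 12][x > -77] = keep x where x > -77: -77✗, 71✓, -71✓, 12✓
= [71, -71, 12]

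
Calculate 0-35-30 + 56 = -9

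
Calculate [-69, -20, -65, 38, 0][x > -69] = [-20, -65, 38, 0]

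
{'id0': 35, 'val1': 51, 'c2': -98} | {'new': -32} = {'id0': 35, 'val1': 51, 'c2': -98, 'new': -32}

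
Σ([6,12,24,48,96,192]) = 378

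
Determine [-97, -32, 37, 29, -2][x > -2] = keep x where x > -2: -97✗, -32✗, 37✓, 29✓, -2✗
= [37, 29]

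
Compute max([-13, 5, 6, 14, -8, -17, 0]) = 14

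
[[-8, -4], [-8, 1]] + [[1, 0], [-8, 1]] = [[-7, -4], [-16, 2]]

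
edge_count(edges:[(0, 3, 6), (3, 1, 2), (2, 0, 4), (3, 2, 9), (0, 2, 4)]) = 5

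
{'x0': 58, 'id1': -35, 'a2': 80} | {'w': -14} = {'x0': 58, 'id1': -35, 'a2': 80, 'w': -14}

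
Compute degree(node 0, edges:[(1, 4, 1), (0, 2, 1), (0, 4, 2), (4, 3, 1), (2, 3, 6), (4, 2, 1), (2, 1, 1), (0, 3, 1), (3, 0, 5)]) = incident: (0,2), (0,4), (0,3), (3,0)
= 4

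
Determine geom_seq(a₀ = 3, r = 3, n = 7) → [3, 9, 27, 81, 243, 729, 2187]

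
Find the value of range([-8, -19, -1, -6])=18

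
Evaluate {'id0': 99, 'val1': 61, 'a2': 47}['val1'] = 61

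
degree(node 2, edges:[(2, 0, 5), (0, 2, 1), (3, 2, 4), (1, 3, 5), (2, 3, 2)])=incident: (2,0), (0,2), (3,2), (2,3)
= 4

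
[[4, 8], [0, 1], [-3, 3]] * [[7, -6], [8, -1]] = C[0][0] = (4)*(7) + (8)*(8) = 92
C[0][1] = (4)*(-6) + (8)*(-1) = -32
C[1][0] = (0)*(7) + (1)*(8) = 8
C[1][1] = (0)*(-6) + (1)*(-1) = -1
C[2][0] = (-3)*(7) + (3)*(8) = 3
C[2][1] = (-3)*(-6) + (3)*(-1) = 15
= [[92, -32], [8, -1], [3, 15]]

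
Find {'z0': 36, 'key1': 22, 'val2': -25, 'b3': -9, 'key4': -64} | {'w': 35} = {'z0': 36, 'key1': 22, 'val2': -25, 'b3': -9, 'key4': -64, 'w': 35}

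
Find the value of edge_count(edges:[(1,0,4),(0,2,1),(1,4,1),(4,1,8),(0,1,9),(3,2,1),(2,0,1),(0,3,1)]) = 8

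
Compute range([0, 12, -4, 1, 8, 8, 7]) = 16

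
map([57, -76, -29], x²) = [3249, 5776, 841]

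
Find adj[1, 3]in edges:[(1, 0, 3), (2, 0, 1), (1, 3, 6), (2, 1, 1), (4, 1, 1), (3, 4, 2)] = 6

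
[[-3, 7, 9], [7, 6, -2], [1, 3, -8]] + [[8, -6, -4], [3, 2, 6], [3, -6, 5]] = [[5, 1, 5], [10, 8, 4], [4, -3, -3]]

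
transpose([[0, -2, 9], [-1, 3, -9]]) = [[0, -1], [-2, 3], [9, -9]]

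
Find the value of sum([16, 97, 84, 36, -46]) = 187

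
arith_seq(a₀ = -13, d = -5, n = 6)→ [-13, -18, -23, -28, -33, -38]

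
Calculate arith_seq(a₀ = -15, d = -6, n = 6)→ a_0 = -15 + 0*-6 = -15
a_1 = -15 + 1*-6 = -21
a_2 = -15 + 2*-6 = -27
...
= [-15, -21, -27, -33, -39, -45]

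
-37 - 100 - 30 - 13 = -180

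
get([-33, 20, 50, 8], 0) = -33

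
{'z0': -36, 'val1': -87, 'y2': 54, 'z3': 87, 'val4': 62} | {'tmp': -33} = {'z0': -36, 'val1': -87, 'y2': 54, 'z3': 87, 'val4': 62, 'tmp': -33}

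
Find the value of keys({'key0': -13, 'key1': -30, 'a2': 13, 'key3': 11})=['key0', 'key1', 'a2', 'key3']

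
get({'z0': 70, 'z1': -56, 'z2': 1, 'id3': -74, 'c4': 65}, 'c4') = 65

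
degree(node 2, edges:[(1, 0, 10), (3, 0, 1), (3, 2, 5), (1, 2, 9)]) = incident: (3,2), (1,2)
= 2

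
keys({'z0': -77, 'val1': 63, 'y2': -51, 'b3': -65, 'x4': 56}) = ['z0', 'val1', 'y2', 'b3', 'x4']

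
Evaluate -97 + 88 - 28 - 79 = -116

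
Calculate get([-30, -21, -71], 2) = -71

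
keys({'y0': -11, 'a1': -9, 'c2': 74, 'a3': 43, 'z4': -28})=['y0', 'a1', 'c2', 'a3', 'z4']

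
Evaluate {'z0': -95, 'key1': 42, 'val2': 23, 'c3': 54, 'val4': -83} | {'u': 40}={'z0': -95, 'key1': 42, 'val2': 23, 'c3': 54, 'val4': -83, 'u': 40}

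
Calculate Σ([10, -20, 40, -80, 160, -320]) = -210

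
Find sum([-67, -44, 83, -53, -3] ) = -84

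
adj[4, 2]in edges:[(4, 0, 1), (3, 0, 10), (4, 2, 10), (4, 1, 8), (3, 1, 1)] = 10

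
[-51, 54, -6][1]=54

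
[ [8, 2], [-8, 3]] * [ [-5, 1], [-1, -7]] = C[0][0] = (8)*(-5) + (2)*(-1) = -42
C[0][1] = (8)*(1) + (2)*(-7) = -6
C[1][0] = (-8)*(-5) + (3)*(-1) = 37
C[1][1] = (-8)*(1) + (3)*(-7) = -29
= [[-42, -6], [37, -29]]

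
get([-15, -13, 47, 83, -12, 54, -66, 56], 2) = 47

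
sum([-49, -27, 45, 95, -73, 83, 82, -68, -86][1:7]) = slice → [-27, 45, 95, -73, 83, 82]
(-27) + 45 + 95 + (-73) + 83 + 82
= 205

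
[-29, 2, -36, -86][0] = -29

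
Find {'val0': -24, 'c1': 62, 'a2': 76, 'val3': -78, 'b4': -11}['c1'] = 62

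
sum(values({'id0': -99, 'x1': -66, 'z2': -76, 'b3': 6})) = -235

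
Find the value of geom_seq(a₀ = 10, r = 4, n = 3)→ a_0 = 10*4^0 = 10
a_1 = 10*4^1 = 40
a_2 = 10*4^2 = 160
= [10, 40, 160]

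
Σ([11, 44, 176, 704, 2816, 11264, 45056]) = 60071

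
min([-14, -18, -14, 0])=-18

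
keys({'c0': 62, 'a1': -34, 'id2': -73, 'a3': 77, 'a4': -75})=['c0', 'a1', 'id2', 'a3', 'a4']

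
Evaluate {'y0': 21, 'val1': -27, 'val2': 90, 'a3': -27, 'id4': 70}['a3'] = -27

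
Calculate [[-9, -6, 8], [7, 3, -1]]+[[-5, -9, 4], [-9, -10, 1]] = [[-14, -15, 12], [-2, -7, 0]]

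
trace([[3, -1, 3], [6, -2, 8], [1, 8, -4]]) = -3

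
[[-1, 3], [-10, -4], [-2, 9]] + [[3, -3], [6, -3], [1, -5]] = [[2, 0], [-4, -7], [-1, 4]]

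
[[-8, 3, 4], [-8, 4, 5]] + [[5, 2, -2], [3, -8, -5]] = [[-3, 5, 2], [-5, -4, 0]]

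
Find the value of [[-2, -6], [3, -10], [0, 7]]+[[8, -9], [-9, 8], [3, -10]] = [[6, -15], [-6, -2], [3, -3]]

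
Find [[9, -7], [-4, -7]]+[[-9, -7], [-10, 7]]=[[0, -14], [-14, 0]]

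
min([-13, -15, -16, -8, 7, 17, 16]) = -16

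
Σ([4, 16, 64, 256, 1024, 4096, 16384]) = 21844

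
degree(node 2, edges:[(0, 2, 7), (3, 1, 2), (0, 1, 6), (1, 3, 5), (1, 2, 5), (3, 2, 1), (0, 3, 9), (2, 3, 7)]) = incident: (0,2), (1,2), (3,2), (2,3)
= 4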